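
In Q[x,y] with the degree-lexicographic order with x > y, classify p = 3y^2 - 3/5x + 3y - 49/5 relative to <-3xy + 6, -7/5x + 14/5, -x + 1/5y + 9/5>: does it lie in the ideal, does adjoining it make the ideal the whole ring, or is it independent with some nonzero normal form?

First compute the reduced Gröbner basis of I by Buchberger's algorithm.
f_1 = -3xy + 6, LT = xy.
f_2 = -7/5x + 14/5, LT = x.
f_3 = -x + 1/5y + 9/5, LT = x.

S(f_1,f_2): lcm = xy. S = 2y - 2.
  leading term y: no divisor's leading term divides it; move 2y to the remainder.
  leading term 1: no divisor's leading term divides it; move -2 to the remainder.
  remainder 2y - 2 ≠ 0; add h_4 = 2y - 2 to the basis.

The other S-polynomials (S(f_1,f_3), S(f_2,f_3), S(f_1,h_4), S(f_2,h_4), S(f_3,h_4)) all reduce to 0 modulo the current basis, so we have a Gröbner basis.
Inter-reduce: drop elements whose leading term is divisible by another's, tail-reduce, and make monic.
Reduced Gröbner basis: {x - 2, y - 1}.
Label its elements g_1 = x - 2, g_2 = y - 1.

Reduce p = 3y^2 - 3/5x + 3y - 49/5 modulo G:
  leading term y^2: subtract (3y)·g_2 from 3y^2 - 3/5x + 3y - 49/5 → -3/5x + 6y - 49/5
  leading term x: subtract (-3/5)·g_1 from -3/5x + 6y - 49/5 → 6y - 11
  leading term y: subtract (6)·g_2 from 6y - 11 → -5
  leading term 1: no divisor's leading term divides it; move -5 to the remainder.
  normal form = -5.
The normal form is nonzero, so p ∉ I. Since p minus its normal form lies in I, I + (p) = I + (r) where r = -5; decide whether this ideal is the whole ring.
Here r = -5 is a nonzero constant, hence a unit: 1 ∈ I + (p), the Gröbner basis of I + (p) is {1}, and the enlarged system has no common solution — adjoining p is inconsistent.

Adjoining 3y^2 - 3/5x + 3y - 49/5 makes the ideal the whole ring: the system is inconsistent.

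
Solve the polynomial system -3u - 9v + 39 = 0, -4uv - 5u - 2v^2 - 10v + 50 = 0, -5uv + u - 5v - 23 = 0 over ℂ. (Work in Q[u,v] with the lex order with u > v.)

Compute a lex Gröbner basis by Buchberger's algorithm.
f_1 = -3u - 9v + 39, LT = u.
f_2 = -4uv - 5u - 2v^2 - 10v + 50, LT = uv.
f_3 = -5uv + u - 5v - 23, LT = uv.

S(f_1,f_2): lcm = uv. S = -5/4u + 5/2v^2 - 31/2v + 25/2.
  leading term u: subtract (5/12)·f_1 from -5/4u + 5/2v^2 - 31/2v + 25/2 → 5/2v^2 - 47/4v - 15/4
  leading term v^2: no divisor's leading term divides it; move 5/2v^2 to the remainder.
  leading term v: no divisor's leading term divides it; move -47/4v to the remainder.
  leading term 1: no divisor's leading term divides it; move -15/4 to the remainder.
  remainder 5/2v^2 - 47/4v - 15/4 ≠ 0; add h_4 = 5/2v^2 - 47/4v - 15/4 to the basis.

S(f_1,f_3): lcm = uv. S = 1/5u + 3v^2 - 14v - 23/5.
  leading term u: subtract (-1/15)·f_1 from 1/5u + 3v^2 - 14v - 23/5 → 3v^2 - 73/5v - 2
  leading term v^2: subtract (6/5)·h_4 from 3v^2 - 73/5v - 2 → -1/2v + 5/2
  leading term v: no divisor's leading term divides it; move -1/2v to the remainder.
  leading term 1: no divisor's leading term divides it; move 5/2 to the remainder.
  remainder -1/2v + 5/2 ≠ 0; add h_5 = -1/2v + 5/2 to the basis.

The other S-polynomials (S(f_2,f_3), S(f_1,h_4), S(f_2,h_4), S(f_3,h_4), S(f_1,h_5), S(f_2,h_5), S(f_3,h_5), S(h_4,h_5)) all reduce to 0 modulo the current basis, so we have a Gröbner basis.
Inter-reduce: drop elements whose leading term is divisible by another's, tail-reduce, and make monic.
Reduced Gröbner basis: {u + 2, v - 5}.

A lex Gröbner basis eliminates variables successively. Here v - 5 depends only on v, with roots {5}; lifting each root through the earlier basis elements recovers the full solutions.
  v = 5: the earlier basis element becomes u + 2 = 0, giving u = -2 — point (-2, 5).
A lex Gröbner basis triangularizes the system, enabling back-substitution.

{(-2, 5)}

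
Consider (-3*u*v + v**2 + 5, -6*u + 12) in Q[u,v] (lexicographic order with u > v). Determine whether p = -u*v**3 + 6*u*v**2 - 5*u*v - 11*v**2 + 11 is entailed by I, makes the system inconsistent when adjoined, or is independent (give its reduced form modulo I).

First compute the reduced Gröbner basis of I by Buchberger's algorithm.
f_1 = -3*u*v + v**2 + 5, LT = u*v.
f_2 = -6*u + 12, LT = u.

S(f_1,f_2): lcm = u*v. S = -1/3*v**2 + 2*v - 5/3.
  leading term v**2: no divisor's leading term divides it; move -1/3*v**2 to the remainder.
  leading term v: no divisor's leading term divides it; move 2*v to the remainder.
  leading term 1: no divisor's leading term divides it; move -5/3 to the remainder.
  remainder -1/3*v**2 + 2*v - 5/3 ≠ 0; add h_3 = -1/3*v**2 + 2*v - 5/3 to the basis.

The other S-polynomials (S(f_1,h_3), S(f_2,h_3)) all reduce to 0 modulo the current basis, so we have a Gröbner basis.
Inter-reduce: drop elements whose leading term is divisible by another's, tail-reduce, and make monic.
Reduced Gröbner basis: {u - 2, v**2 - 6*v + 5}.
Label its elements g_1 = u - 2, g_2 = v**2 - 6*v + 5.

Reduce p = -u*v**3 + 6*u*v**2 - 5*u*v - 11*v**2 + 11 modulo G:
  leading term u*v**3: subtract (-v**3)·g_1 from -u*v**3 + 6*u*v**2 - 5*u*v - 11*v**2 + 11 → 6*u*v**2 - 5*u*v - 2*v**3 - 11*v**2 + 11
  leading term u*v**2: subtract (6*v**2)·g_1 from 6*u*v**2 - 5*u*v - 2*v**3 - 11*v**2 + 11 → -5*u*v - 2*v**3 + v**2 + 11
  leading term u*v: subtract (-5*v)·g_1 from -5*u*v - 2*v**3 + v**2 + 11 → -2*v**3 + v**2 - 10*v + 11
  leading term v**3: subtract (-2*v)·g_2 from -2*v**3 + v**2 - 10*v + 11 → -11*v**2 + 11
  leading term v**2: subtract (-11)·g_2 from -11*v**2 + 11 → -66*v + 66
  leading term v: no divisor's leading term divides it; move -66*v to the remainder.
  leading term 1: no divisor's leading term divides it; move 66 to the remainder.
  normal form = -66*v + 66.
The normal form is nonzero, so p ∉ I. Since p minus its normal form lies in I, I + (p) = I + (r) where r = -66*v + 66; decide whether this ideal is the whole ring.
Run Buchberger on G together with r (pairs among the g_i already reduce to 0 since G is a Gröbner basis):
g_1 = u - 2, LT = u.
g_2 = v**2 - 6*v + 5, LT = v**2.
r = -66*v + 66, LT = v.

The S-polynomials (S(g_1,g_2), S(g_1,r), S(g_2,r)) all reduce to 0 modulo the current basis, so we have a Gröbner basis.
Inter-reduce: drop elements whose leading term is divisible by another's, tail-reduce, and make monic.
Reduced Gröbner basis: {u - 2, v - 1}.
The reduced Gröbner basis of I + (p) is {u - 2, v - 1} ≠ {1}, a proper ideal, so the enlarged system stays consistent: p is independent of I, with normal form -66*v + 66.

-u*v**3 + 6*u*v**2 - 5*u*v - 11*v**2 + 11 is independent of I; its normal form modulo I is -66*v + 66.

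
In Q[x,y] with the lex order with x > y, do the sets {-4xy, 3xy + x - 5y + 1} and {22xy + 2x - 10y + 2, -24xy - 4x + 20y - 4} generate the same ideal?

Equality of ideals is decidable: compute both reduced Gröbner bases (unique for the ordering) and check whether they agree.
Buchberger on the first generating set:
f_1 = -4xy, LT = xy.
f_2 = 3xy + x - 5y + 1, LT = xy.

S(f_1,f_2): lcm = xy. S = -1/3x + 5/3y - 1/3.
  leading term x: no divisor's leading term divides it; move -1/3x to the remainder.
  leading term y: no divisor's leading term divides it; move 5/3y to the remainder.
  leading term 1: no divisor's leading term divides it; move -1/3 to the remainder.
  remainder -1/3x + 5/3y - 1/3 ≠ 0; add g_3 = -1/3x + 5/3y - 1/3 to the basis.

S(f_1,g_3): lcm = xy. S = 5y^2 - y.
  leading term y^2: no divisor's leading term divides it; move 5y^2 to the remainder.
  leading term y: no divisor's leading term divides it; move -y to the remainder.
  remainder 5y^2 - y ≠ 0; add g_4 = 5y^2 - y to the basis.

S(f_2,g_3): lcm = xy. S = 1/3x + 5y^2 - 8/3y + 1/3.
  leading term x: subtract (-1)·g_3 from 1/3x + 5y^2 - 8/3y + 1/3 → 5y^2 - y
  leading term y^2: subtract (1)·g_4 from 5y^2 - y → 0
  remainder 0.

S(f_1,g_4): lcm = xy^2. S = 1/5xy.
  leading term xy: subtract (-1/20)·f_1 from 1/5xy → 0
  remainder 0.

S(f_2,g_4): lcm = xy^2. S = 8/15xy - 5/3y^2 + 1/3y.
  leading term xy: subtract (-2/15)·f_1 from 8/15xy - 5/3y^2 + 1/3y → -5/3y^2 + 1/3y
  leading term y^2: subtract (-1/3)·g_4 from -5/3y^2 + 1/3y → 0
  remainder 0.

S(g_3,g_4): leading monomials are coprime, so the S-polynomial reduces to 0 (Buchberger's first criterion).
Every S-polynomial of the final basis reduces to 0, so we have a Gröbner basis.
Inter-reduce: drop elements whose leading term is divisible by another's, tail-reduce, and make monic.
Reduced Gröbner basis: {x - 5y + 1, y^2 - 1/5y}.

Buchberger on the second generating set:
h_1 = 22xy + 2x - 10y + 2, LT = xy.
h_2 = -24xy - 4x + 20y - 4, LT = xy.

S(h_1,h_2): lcm = xy. S = -5/66x + 25/66y - 5/66.
  leading term x: no divisor's leading term divides it; move -5/66x to the remainder.
  leading term y: no divisor's leading term divides it; move 25/66y to the remainder.
  leading term 1: no divisor's leading term divides it; move -5/66 to the remainder.
  remainder -5/66x + 25/66y - 5/66 ≠ 0; add k_3 = -5/66x + 25/66y - 5/66 to the basis.

S(h_1,k_3): lcm = xy. S = 1/11x + 5y^2 - 16/11y + 1/11.
  leading term x: subtract (-6/5)·k_3 from 1/11x + 5y^2 - 16/11y + 1/11 → 5y^2 - y
  leading term y^2: no divisor's leading term divides it; move 5y^2 to the remainder.
  leading term y: no divisor's leading term divides it; move -y to the remainder.
  remainder 5y^2 - y ≠ 0; add k_4 = 5y^2 - y to the basis.

S(h_2,k_3): lcm = xy. S = 1/6x + 5y^2 - 11/6y + 1/6.
  leading term x: subtract (-11/5)·k_3 from 1/6x + 5y^2 - 11/6y + 1/6 → 5y^2 - y
  leading term y^2: subtract (1)·k_4 from 5y^2 - y → 0
  remainder 0.

S(h_1,k_4): lcm = xy^2. S = 16/55xy - 5/11y^2 + 1/11y.
  leading term xy: subtract (8/605)·h_1 from 16/55xy - 5/11y^2 + 1/11y → -16/605x - 5/11y^2 + 27/121y - 16/605
  leading term x: subtract (96/275)·k_3 from -16/605x - 5/11y^2 + 27/121y - 16/605 → -5/11y^2 + 1/11y
  leading term y^2: subtract (-1/11)·k_4 from -5/11y^2 + 1/11y → 0
  remainder 0.

S(h_2,k_4): lcm = xy^2. S = 11/30xy - 5/6y^2 + 1/6y.
  leading term xy: subtract (1/60)·h_1 from 11/30xy - 5/6y^2 + 1/6y → -1/30x - 5/6y^2 + 1/3y - 1/30
  leading term x: subtract (11/25)·k_3 from -1/30x - 5/6y^2 + 1/3y - 1/30 → -5/6y^2 + 1/6y
  leading term y^2: subtract (-1/6)·k_4 from -5/6y^2 + 1/6y → 0
  remainder 0.

S(k_3,k_4): leading monomials are coprime, so the S-polynomial reduces to 0 (Buchberger's first criterion).
Every S-polynomial of the final basis reduces to 0, so we have a Gröbner basis.
Inter-reduce: drop elements whose leading term is divisible by another's, tail-reduce, and make monic.
Reduced Gröbner basis: {x - 5y + 1, y^2 - 1/5y}.

The two bases agree; hence the ideals are identical.

Yes, the ideals are equal.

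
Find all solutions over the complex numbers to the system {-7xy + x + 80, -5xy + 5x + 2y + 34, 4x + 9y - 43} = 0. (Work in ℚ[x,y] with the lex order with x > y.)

Compute a lex Gröbner basis by Buchberger's algorithm.
f_1 = -7xy + x + 80, LT = xy.
f_2 = -5xy + 5x + 2y + 34, LT = xy.
f_3 = 4x + 9y - 43, LT = x.

S(f_1,f_2): lcm = xy. S = 6/7x + ⅖y - 162/35.
  reduce S modulo (f_1, f_2, f_3):
  remainder -107/70y + 321/70 ≠ 0; add h_4 = -107/70y + 321/70 to the basis.

The other S-polynomials (S(f_1,f_3), S(f_2,f_3), S(f_1,h_4), S(f_2,h_4), S(f_3,h_4)) all reduce to 0 modulo the current basis, so we have a Gröbner basis.
Inter-reduce: drop elements whose leading term is divisible by another's, tail-reduce, and make monic.
Reduced Gröbner basis: {x - 4, y - 3}.

Since the basis is lex-ordered, y - 3 is univariate in y. Its roots are {3}. Back-substituting each root into the other basis elements fixes the other coordinates.
  y = 3: the earlier basis element becomes x - 4 = 0, giving x = 4 — point (4, 3).

{(4, 3)}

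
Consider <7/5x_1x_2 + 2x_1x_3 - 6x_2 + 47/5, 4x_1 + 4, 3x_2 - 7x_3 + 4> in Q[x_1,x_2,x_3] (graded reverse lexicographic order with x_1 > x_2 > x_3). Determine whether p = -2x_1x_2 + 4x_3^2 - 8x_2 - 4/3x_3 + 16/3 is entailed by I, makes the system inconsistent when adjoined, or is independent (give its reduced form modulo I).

Adjoining -2x_1x_2 + 4x_3^2 - 8x_2 - 4/3x_3 + 16/3 makes the ideal the whole ring: the system is inconsistent.

First compute the reduced Gröbner basis of I by Buchberger's algorithm.
f_1 = 7/5x_1x_2 + 2x_1x_3 - 6x_2 + 47/5, LT = x_1x_2.
f_2 = 4x_1 + 4, LT = x_1.
f_3 = 3x_2 - 7x_3 + 4, LT = x_2.

S(f_1,f_2): lcm = x_1x_2. S = 10/7x_1x_3 - 37/7x_2 + 47/7.
  leading term x_1x_3: subtract (5/14x_3)·f_2 from 10/7x_1x_3 - 37/7x_2 + 47/7 → -37/7x_2 - 10/7x_3 + 47/7
  leading term x_2: subtract (-37/21)·f_3 from -37/7x_2 - 10/7x_3 + 47/7 → -289/21x_3 + 289/21
  leading term x_3: no divisor's leading term divides it; move -289/21x_3 to the remainder.
  leading term 1: no divisor's leading term divides it; move 289/21 to the remainder.
  remainder -289/21x_3 + 289/21 ≠ 0; add h_4 = -289/21x_3 + 289/21 to the basis.

The other S-polynomials (S(f_1,f_3), S(f_2,f_3), S(f_1,h_4), S(f_2,h_4), S(f_3,h_4)) all reduce to 0 modulo the current basis, so we have a Gröbner basis.
Inter-reduce: drop elements whose leading term is divisible by another's, tail-reduce, and make monic.
Reduced Gröbner basis: {x_1 + 1, x_2 - 1, x_3 - 1}.
Label its elements g_1 = x_1 + 1, g_2 = x_2 - 1, g_3 = x_3 - 1.

Reduce p = -2x_1x_2 + 4x_3^2 - 8x_2 - 4/3x_3 + 16/3 modulo G:
  leading term x_1x_2: subtract (-2x_2)·g_1 from -2x_1x_2 + 4x_3^2 - 8x_2 - 4/3x_3 + 16/3 → 4x_3^2 - 6x_2 - 4/3x_3 + 16/3
  leading term x_3^2: subtract (4x_3)·g_3 from 4x_3^2 - 6x_2 - 4/3x_3 + 16/3 → -6x_2 + 8/3x_3 + 16/3
  leading term x_2: subtract (-6)·g_2 from -6x_2 + 8/3x_3 + 16/3 → 8/3x_3 - 2/3
  leading term x_3: subtract (8/3)·g_3 from 8/3x_3 - 2/3 → 2
  leading term 1: no divisor's leading term divides it; move 2 to the remainder.
  normal form = 2.
The normal form is nonzero, so p ∉ I. Since p minus its normal form lies in I, I + (p) = I + (r) where r = 2; decide whether this ideal is the whole ring.
Here r = 2 is a nonzero constant, hence a unit: 1 ∈ I + (p), the Gröbner basis of I + (p) is {1}, and the enlarged system has no common solution — adjoining p is inconsistent.

The remainder on division by a Gröbner basis is unique — it is the normal form.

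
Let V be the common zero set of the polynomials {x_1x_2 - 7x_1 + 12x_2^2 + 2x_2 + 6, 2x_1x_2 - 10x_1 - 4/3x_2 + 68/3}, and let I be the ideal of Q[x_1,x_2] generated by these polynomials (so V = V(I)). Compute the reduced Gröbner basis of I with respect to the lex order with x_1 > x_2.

Buchberger's algorithm terminates because the ascending chain of leading-term ideals stabilizes.

f_1 = x_1x_2 - 7x_1 + 12x_2^2 + 2x_2 + 6, LT = x_1x_2.
f_2 = 2x_1x_2 - 10x_1 - 4/3x_2 + 68/3, LT = x_1x_2.

S(f_1,f_2): lcm = x_1x_2. S = -2x_1 + 12x_2^2 + 8/3x_2 - 16/3.
  leading term x_1: no divisor's leading term divides it; move -2x_1 to the remainder.
  leading term x_2^2: no divisor's leading term divides it; move 12x_2^2 to the remainder.
  leading term x_2: no divisor's leading term divides it; move 8/3x_2 to the remainder.
  leading term 1: no divisor's leading term divides it; move -16/3 to the remainder.
  remainder -2x_1 + 12x_2^2 + 8/3x_2 - 16/3 ≠ 0; add g_3 = -2x_1 + 12x_2^2 + 8/3x_2 - 16/3 to the basis.

S(f_1,g_3): lcm = x_1x_2. S = -7x_1 + 6x_2^3 + 40/3x_2^2 - 2/3x_2 + 6.
  leading term x_1: subtract (7/2)·g_3 from -7x_1 + 6x_2^3 + 40/3x_2^2 - 2/3x_2 + 6 → 6x_2^3 - 86/3x_2^2 - 10x_2 + 74/3
  leading term x_2^3: no divisor's leading term divides it; move 6x_2^3 to the remainder.
  leading term x_2^2: no divisor's leading term divides it; move -86/3x_2^2 to the remainder.
  leading term x_2: no divisor's leading term divides it; move -10x_2 to the remainder.
  leading term 1: no divisor's leading term divides it; move 74/3 to the remainder.
  remainder 6x_2^3 - 86/3x_2^2 - 10x_2 + 74/3 ≠ 0; add g_4 = 6x_2^3 - 86/3x_2^2 - 10x_2 + 74/3 to the basis.

S(f_2,g_3): lcm = x_1x_2. S = -5x_1 + 6x_2^3 + 4/3x_2^2 - 10/3x_2 + 34/3.
  leading term x_1: subtract (5/2)·g_3 from -5x_1 + 6x_2^3 + 4/3x_2^2 - 10/3x_2 + 34/3 → 6x_2^3 - 86/3x_2^2 - 10x_2 + 74/3
  leading term x_2^3: subtract (1)·g_4 from 6x_2^3 - 86/3x_2^2 - 10x_2 + 74/3 → 0
  remainder 0.

S(f_1,g_4): lcm = x_1x_2^3. S = -20/9x_1x_2^2 + 5/3x_1x_2 - 37/9x_1 + 12x_2^4 + 2x_2^3 + 6x_2^2.
  leading term x_1x_2^2: subtract (-20/9x_2)·f_1 from -20/9x_1x_2^2 + 5/3x_1x_2 - 37/9x_1 + 12x_2^4 + 2x_2^3 + 6x_2^2 → -125/9x_1x_2 - 37/9x_1 + 12x_2^4 + 86/3x_2^3 + 94/9x_2^2 + 40/3x_2
  leading term x_1x_2: subtract (-125/9)·f_1 from -125/9x_1x_2 - 37/9x_1 + 12x_2^4 + 86/3x_2^3 + 94/9x_2^2 + 40/3x_2 → -304/3x_1 + 12x_2^4 + 86/3x_2^3 + 1594/9x_2^2 + 370/9x_2 + 250/3
  leading term x_1: subtract (152/3)·g_3 from -304/3x_1 + 12x_2^4 + 86/3x_2^3 + 1594/9x_2^2 + 370/9x_2 + 250/3 → 12x_2^4 + 86/3x_2^3 - 3878/9x_2^2 - 94x_2 + 3182/9
  leading term x_2^4: subtract (2x_2)·g_4 from 12x_2^4 + 86/3x_2^3 - 3878/9x_2^2 - 94x_2 + 3182/9 → 86x_2^3 - 3698/9x_2^2 - 430/3x_2 + 3182/9
  leading term x_2^3: subtract (43/3)·g_4 from 86x_2^3 - 3698/9x_2^2 - 430/3x_2 + 3182/9 → 0
  remainder 0.

S(f_2,g_4): lcm = x_1x_2^3. S = -2/9x_1x_2^2 + 5/3x_1x_2 - 37/9x_1 - 2/3x_2^3 + 34/3x_2^2.
  leading term x_1x_2^2: subtract (-2/9x_2)·f_1 from -2/9x_1x_2^2 + 5/3x_1x_2 - 37/9x_1 - 2/3x_2^3 + 34/3x_2^2 → 1/9x_1x_2 - 37/9x_1 + 2x_2^3 + 106/9x_2^2 + 4/3x_2
  leading term x_1x_2: subtract (1/9)·f_1 from 1/9x_1x_2 - 37/9x_1 + 2x_2^3 + 106/9x_2^2 + 4/3x_2 → -10/3x_1 + 2x_2^3 + 94/9x_2^2 + 10/9x_2 - 2/3
  leading term x_1: subtract (5/3)·g_3 from -10/3x_1 + 2x_2^3 + 94/9x_2^2 + 10/9x_2 - 2/3 → 2x_2^3 - 86/9x_2^2 - 10/3x_2 + 74/9
  leading term x_2^3: subtract (1/3)·g_4 from 2x_2^3 - 86/9x_2^2 - 10/3x_2 + 74/9 → 0
  remainder 0.

S(g_3,g_4): leading monomials are coprime, so the S-polynomial reduces to 0 (Buchberger's first criterion).
Every S-polynomial of the final basis reduces to 0, so we have a Gröbner basis.
Inter-reduce: drop elements whose leading term is divisible by another's, tail-reduce, and make monic.

G = {x_1 - 6x_2^2 - 4/3x_2 + 8/3, x_2^3 - 43/9x_2^2 - 5/3x_2 + 37/9}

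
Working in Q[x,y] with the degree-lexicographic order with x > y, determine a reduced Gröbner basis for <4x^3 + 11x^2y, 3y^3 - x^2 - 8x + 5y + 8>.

G = {x^3 + 11/4x^2y, y^3 - 1/3x^2 - 8/3x + 5/3y + 8/3}

The reduced Gröbner basis is the canonical form of the ideal for this ordering.

f_1 = 4x^3 + 11x^2y, LT = x^3.
f_2 = 3y^3 - x^2 - 8x + 5y + 8, LT = y^3.

The S-polynomials (S(f_1,f_2)) all reduce to 0 modulo the current basis, so we have a Gröbner basis.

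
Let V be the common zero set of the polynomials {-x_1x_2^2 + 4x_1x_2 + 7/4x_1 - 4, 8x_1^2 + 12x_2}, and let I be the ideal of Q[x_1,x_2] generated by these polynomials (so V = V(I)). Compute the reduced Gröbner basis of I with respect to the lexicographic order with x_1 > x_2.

The reduced Gröbner basis is the canonical form of the ideal for this ordering.

f_1 = -x_1x_2^2 + 4x_1x_2 + 7/4x_1 - 4, LT = x_1x_2^2.
f_2 = 8x_1^2 + 12x_2, LT = x_1^2.

S(f_1,f_2): lcm = x_1^2x_2^2. S = -4x_1^2x_2 - 7/4x_1^2 + 4x_1 - 3/2x_2^3.
  leading term x_1^2x_2: subtract (-1/2x_2)·f_2 from -4x_1^2x_2 - 7/4x_1^2 + 4x_1 - 3/2x_2^3 → -7/4x_1^2 + 4x_1 - 3/2x_2^3 + 6x_2^2
  leading term x_1^2: subtract (-7/32)·f_2 from -7/4x_1^2 + 4x_1 - 3/2x_2^3 + 6x_2^2 → 4x_1 - 3/2x_2^3 + 6x_2^2 + 21/8x_2
  leading term x_1: no divisor's leading term divides it; move 4x_1 to the remainder.
  leading term x_2^3: no divisor's leading term divides it; move -3/2x_2^3 to the remainder.
  leading term x_2^2: no divisor's leading term divides it; move 6x_2^2 to the remainder.
  leading term x_2: no divisor's leading term divides it; move 21/8x_2 to the remainder.
  remainder 4x_1 - 3/2x_2^3 + 6x_2^2 + 21/8x_2 ≠ 0; add g_3 = 4x_1 - 3/2x_2^3 + 6x_2^2 + 21/8x_2 to the basis.

S(f_1,g_3): lcm = x_1x_2^2. S = -4x_1x_2 - 7/4x_1 + 3/8x_2^5 - 3/2x_2^4 - 21/32x_2^3 + 4.
  leading term x_1x_2: subtract (-x_2)·g_3 from -4x_1x_2 - 7/4x_1 + 3/8x_2^5 - 3/2x_2^4 - 21/32x_2^3 + 4 → -7/4x_1 + 3/8x_2^5 - 3x_2^4 + 171/32x_2^3 + 21/8x_2^2 + 4
  leading term x_1: subtract (-7/16)·g_3 from -7/4x_1 + 3/8x_2^5 - 3x_2^4 + 171/32x_2^3 + 21/8x_2^2 + 4 → 3/8x_2^5 - 3x_2^4 + 75/16x_2^3 + 21/4x_2^2 + 147/128x_2 + 4
  leading term x_2^5: no divisor's leading term divides it; move 3/8x_2^5 to the remainder.
  leading term x_2^4: no divisor's leading term divides it; move -3x_2^4 to the remainder.
  leading term x_2^3: no divisor's leading term divides it; move 75/16x_2^3 to the remainder.
  leading term x_2^2: no divisor's leading term divides it; move 21/4x_2^2 to the remainder.
  leading term x_2: no divisor's leading term divides it; move 147/128x_2 to the remainder.
  leading term 1: no divisor's leading term divides it; move 4 to the remainder.
  remainder 3/8x_2^5 - 3x_2^4 + 75/16x_2^3 + 21/4x_2^2 + 147/128x_2 + 4 ≠ 0; add g_4 = 3/8x_2^5 - 3x_2^4 + 75/16x_2^3 + 21/4x_2^2 + 147/128x_2 + 4 to the basis.

The other S-polynomials (S(f_2,g_3), S(f_1,g_4), S(f_2,g_4), S(g_3,g_4)) all reduce to 0 modulo the current basis, so we have a Gröbner basis.
Inter-reduce: drop elements whose leading term is divisible by another's, tail-reduce, and make monic.

G = {x_1 - 3/8x_2^3 + 3/2x_2^2 + 21/32x_2, x_2^5 - 8x_2^4 + 25/2x_2^3 + 14x_2^2 + 49/16x_2 + 32/3}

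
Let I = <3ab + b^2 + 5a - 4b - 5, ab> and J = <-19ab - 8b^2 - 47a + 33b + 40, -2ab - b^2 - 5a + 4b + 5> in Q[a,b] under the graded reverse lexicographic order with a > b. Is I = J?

Two ideals are equal iff their reduced Gröbner bases coincide (the reduced basis is unique for a fixed ordering).
Buchberger on the first generating set:
f_1 = 3ab + b^2 + 5a - 4b - 5, LT = ab.
f_2 = ab, LT = ab.

S(f_1,f_2): lcm = ab. S = 1/3b^2 + 5/3a - 4/3b - 5/3.
  leading term b^2: no divisor's leading term divides it; move 1/3b^2 to the remainder.
  leading term a: no divisor's leading term divides it; move 5/3a to the remainder.
  leading term b: no divisor's leading term divides it; move -4/3b to the remainder.
  leading term 1: no divisor's leading term divides it; move -5/3 to the remainder.
  remainder 1/3b^2 + 5/3a - 4/3b - 5/3 ≠ 0; add g_3 = 1/3b^2 + 5/3a - 4/3b - 5/3 to the basis.

S(f_1,g_3): lcm = ab^2. S = 1/3b^3 - 5a^2 + 17/3ab - 4/3b^2 + 5a - 5/3b.
  leading term b^3: subtract (b)·g_3 from 1/3b^3 - 5a^2 + 17/3ab - 4/3b^2 + 5a - 5/3b → -5a^2 + 4ab + 5a
  leading term a^2: no divisor's leading term divides it; move -5a^2 to the remainder.
  leading term ab: subtract (4/3)·f_1 from 4ab + 5a → -4/3b^2 - 5/3a + 16/3b + 20/3
  leading term b^2: subtract (-4)·g_3 from -4/3b^2 - 5/3a + 16/3b + 20/3 → 5a
  leading term a: no divisor's leading term divides it; move 5a to the remainder.
  remainder -5a^2 + 5a ≠ 0; add g_4 = -5a^2 + 5a to the basis.

S(f_2,g_3): lcm = ab^2. S = -5a^2 + 4ab + 5a.
  leading term a^2: subtract (1)·g_4 from -5a^2 + 4ab + 5a → 4ab
  leading term ab: subtract (4/3)·f_1 from 4ab → -4/3b^2 - 20/3a + 16/3b + 20/3
  leading term b^2: subtract (-4)·g_3 from -4/3b^2 - 20/3a + 16/3b + 20/3 → 0
  remainder 0.

S(f_1,g_4): lcm = a^2b. S = 1/3ab^2 + 5/3a^2 - 1/3ab - 5/3a.
  leading term ab^2: subtract (1/9b)·f_1 from 1/3ab^2 + 5/3a^2 - 1/3ab - 5/3a → -1/9b^3 + 5/3a^2 - 8/9ab + 4/9b^2 - 5/3a + 5/9b
  leading term b^3: subtract (-1/3b)·g_3 from -1/9b^3 + 5/3a^2 - 8/9ab + 4/9b^2 - 5/3a + 5/9b → 5/3a^2 - 1/3ab - 5/3a
  leading term a^2: subtract (-1/3)·g_4 from 5/3a^2 - 1/3ab - 5/3a → -1/3ab
  leading term ab: subtract (-1/9)·f_1 from -1/3ab → 1/9b^2 + 5/9a - 4/9b - 5/9
  leading term b^2: subtract (1/3)·g_3 from 1/9b^2 + 5/9a - 4/9b - 5/9 → 0
  remainder 0.

S(f_2,g_4): lcm = a^2b. S = ab.
  leading term ab: subtract (1/3)·f_1 from ab → -1/3b^2 - 5/3a + 4/3b + 5/3
  leading term b^2: subtract (-1)·g_3 from -1/3b^2 - 5/3a + 4/3b + 5/3 → 0
  remainder 0.

S(g_3,g_4): leading monomials are coprime, so the S-polynomial reduces to 0 (Buchberger's first criterion).
Every S-polynomial of the final basis reduces to 0, so we have a Gröbner basis.
Inter-reduce: drop elements whose leading term is divisible by another's, tail-reduce, and make monic.
Reduced Gröbner basis: {a^2 - a, ab, b^2 + 5a - 4b - 5}.

Buchberger on the second generating set:
h_1 = -19ab - 8b^2 - 47a + 33b + 40, LT = ab.
h_2 = -2ab - b^2 - 5a + 4b + 5, LT = ab.

S(h_1,h_2): lcm = ab. S = -3/38b^2 - 1/38a + 5/19b + 15/38.
  leading term b^2: no divisor's leading term divides it; move -3/38b^2 to the remainder.
  leading term a: no divisor's leading term divides it; move -1/38a to the remainder.
  leading term b: no divisor's leading term divides it; move 5/19b to the remainder.
  leading term 1: no divisor's leading term divides it; move 15/38 to the remainder.
  remainder -3/38b^2 - 1/38a + 5/19b + 15/38 ≠ 0; add k_3 = -3/38b^2 - 1/38a + 5/19b + 15/38 to the basis.

S(h_1,k_3): lcm = ab^2. S = 8/19b^3 - 1/3a^2 + 331/57ab - 33/19b^2 + 5a - 40/19b.
  leading term b^3: subtract (-16/3b)·k_3 from 8/19b^3 - 1/3a^2 + 331/57ab - 33/19b^2 + 5a - 40/19b → -1/3a^2 + 17/3ab - 1/3b^2 + 5a
  leading term a^2: no divisor's leading term divides it; move -1/3a^2 to the remainder.
  leading term ab: subtract (-17/57)·h_1 from 17/3ab - 1/3b^2 + 5a → -155/57b^2 - 514/57a + 187/19b + 680/57
  leading term b^2: subtract (310/9)·k_3 from -155/57b^2 - 514/57a + 187/19b + 680/57 → -73/9a + 7/9b - 5/3
  leading term a: no divisor's leading term divides it; move -73/9a to the remainder.
  leading term b: no divisor's leading term divides it; move 7/9b to the remainder.
  leading term 1: no divisor's leading term divides it; move -5/3 to the remainder.
  remainder -1/3a^2 - 73/9a + 7/9b - 5/3 ≠ 0; add k_4 = -1/3a^2 - 73/9a + 7/9b - 5/3 to the basis.

S(h_2,k_3): lcm = ab^2. S = 1/2b^3 - 1/3a^2 + 35/6ab - 2b^2 + 5a - 5/2b.
  leading term b^3: subtract (-19/3b)·k_3 from 1/2b^3 - 1/3a^2 + 35/6ab - 2b^2 + 5a - 5/2b → -1/3a^2 + 17/3ab - 1/3b^2 + 5a
  leading term a^2: subtract (1)·k_4 from -1/3a^2 + 17/3ab - 1/3b^2 + 5a → 17/3ab - 1/3b^2 + 118/9a - 7/9b + 5/3
  leading term ab: subtract (-17/57)·h_1 from 17/3ab - 1/3b^2 + 118/9a - 7/9b + 5/3 → -155/57b^2 - 155/171a + 1550/171b + 775/57
  leading term b^2: subtract (310/9)·k_3 from -155/57b^2 - 155/171a + 1550/171b + 775/57 → 0
  remainder 0.

S(h_1,k_4): lcm = a^2b. S = 8/19ab^2 + 47/19a^2 - 1486/57ab + 7/3b^2 - 40/19a - 5b.
  leading term ab^2: subtract (-8/361b)·h_1 from 8/19ab^2 + 47/19a^2 - 1486/57ab + 7/3b^2 - 40/19a - 5b → -64/361b^3 + 47/19a^2 - 29362/1083ab + 3319/1083b^2 - 40/19a - 1485/361b
  leading term b^3: subtract (128/57b)·k_3 from -64/361b^3 + 47/19a^2 - 29362/1083ab + 3319/1083b^2 - 40/19a - 1485/361b → 47/19a^2 - 514/19ab + 47/19b^2 - 40/19a - 5b
  leading term a^2: subtract (-141/19)·k_4 from 47/19a^2 - 514/19ab + 47/19b^2 - 40/19a - 5b → -514/19ab + 47/19b^2 - 3551/57a + 44/57b - 235/19
  leading term ab: subtract (514/361)·h_1 from -514/19ab + 47/19b^2 - 3551/57a + 44/57b - 235/19 → 5005/361b^2 + 5005/1083a - 50050/1083b - 25025/361
  leading term b^2: subtract (-10010/57)·k_3 from 5005/361b^2 + 5005/1083a - 50050/1083b - 25025/361 → 0
  remainder 0.

S(h_2,k_4): lcm = a^2b. S = 1/2ab^2 + 5/2a^2 - 79/3ab + 7/3b^2 - 5/2a - 5b.
  leading term ab^2: subtract (-1/38b)·h_1 from 1/2ab^2 + 5/2a^2 - 79/3ab + 7/3b^2 - 5/2a - 5b → -4/19b^3 + 5/2a^2 - 3143/114ab + 365/114b^2 - 5/2a - 75/19b
  leading term b^3: subtract (8/3b)·k_3 from -4/19b^3 + 5/2a^2 - 3143/114ab + 365/114b^2 - 5/2a - 75/19b → 5/2a^2 - 55/2ab + 5/2b^2 - 5/2a - 5b
  leading term a^2: subtract (-15/2)·k_4 from 5/2a^2 - 55/2ab + 5/2b^2 - 5/2a - 5b → -55/2ab + 5/2b^2 - 190/3a + 5/6b - 25/2
  leading term ab: subtract (55/38)·h_1 from -55/2ab + 5/2b^2 - 190/3a + 5/6b - 25/2 → 535/38b^2 + 535/114a - 2675/57b - 2675/38
  leading term b^2: subtract (-535/3)·k_3 from 535/38b^2 + 535/114a - 2675/57b - 2675/38 → 0
  remainder 0.

S(k_3,k_4): leading monomials are coprime, so the S-polynomial reduces to 0 (Buchberger's first criterion).
Every S-polynomial of the final basis reduces to 0, so we have a Gröbner basis.
Inter-reduce: drop elements whose leading term is divisible by another's, tail-reduce, and make monic.
Reduced Gröbner basis: {a^2 + 73/3a - 7/3b + 5, ab + 7/3a - 1/3b, b^2 + 1/3a - 10/3b - 5}.

Since the reduced bases disagree, the two ideals are not the same.

No, the ideals differ.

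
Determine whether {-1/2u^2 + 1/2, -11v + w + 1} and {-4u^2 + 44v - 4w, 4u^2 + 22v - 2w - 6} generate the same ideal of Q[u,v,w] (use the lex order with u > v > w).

Two ideals are equal iff their reduced Gröbner bases coincide (the reduced basis is unique for a fixed ordering).
Buchberger on the first generating set:
f_1 = -1/2u^2 + 1/2, LT = u^2.
f_2 = -11v + w + 1, LT = v.

The S-polynomials (S(f_1,f_2)) all reduce to 0 modulo the current basis, so we have a Gröbner basis.
Inter-reduce: drop elements whose leading term is divisible by another's, tail-reduce, and make monic.
Reduced Gröbner basis: {u^2 - 1, v - 1/11w - 1/11}.

Buchberger on the second generating set:
h_1 = -4u^2 + 44v - 4w, LT = u^2.
h_2 = 4u^2 + 22v - 2w - 6, LT = u^2.

S(h_1,h_2): lcm = u^2. S = -33/2v + 3/2w + 3/2.
  reduce S modulo (h_1, h_2):
  remainder -33/2v + 3/2w + 3/2 ≠ 0; add k_3 = -33/2v + 3/2w + 3/2 to the basis.

The other S-polynomials (S(h_1,k_3), S(h_2,k_3)) all reduce to 0 modulo the current basis, so we have a Gröbner basis.
Inter-reduce: drop elements whose leading term is divisible by another's, tail-reduce, and make monic.
Reduced Gröbner basis: {u^2 - 1, v - 1/11w - 1/11}.

Same reduced basis, so the two generating sets span the same ideal.

Yes, the ideals are equal.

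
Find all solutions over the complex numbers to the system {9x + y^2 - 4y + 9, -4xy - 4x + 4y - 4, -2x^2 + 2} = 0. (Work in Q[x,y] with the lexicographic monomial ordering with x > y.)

{(-1, 0)}

Compute a lex Gröbner basis by Buchberger's algorithm.
f_1 = 9x + y^2 - 4y + 9, LT = x.
f_2 = -4xy - 4x + 4y - 4, LT = xy.
f_3 = -2x^2 + 2, LT = x^2.

S(f_1,f_2): lcm = xy. S = -x + 1/9y^3 - 4/9y^2 + 2y - 1.
  leading term x: subtract (-1/9)·f_1 from -x + 1/9y^3 - 4/9y^2 + 2y - 1 → 1/9y^3 - 1/3y^2 + 14/9y
  leading term y^3: no divisor's leading term divides it; move 1/9y^3 to the remainder.
  leading term y^2: no divisor's leading term divides it; move -1/3y^2 to the remainder.
  leading term y: no divisor's leading term divides it; move 14/9y to the remainder.
  remainder 1/9y^3 - 1/3y^2 + 14/9y ≠ 0; add h_4 = 1/9y^3 - 1/3y^2 + 14/9y to the basis.

S(f_1,f_3): lcm = x^2. S = 1/9xy^2 - 4/9xy + x + 1.
  leading term xy^2: subtract (1/81y^2)·f_1 from 1/9xy^2 - 4/9xy + x + 1 → -4/9xy + x - 1/81y^4 + 4/81y^3 - 1/9y^2 + 1
  leading term xy: subtract (-4/81y)·f_1 from -4/9xy + x - 1/81y^4 + 4/81y^3 - 1/9y^2 + 1 → x - 1/81y^4 + 8/81y^3 - 25/81y^2 + 4/9y + 1
  leading term x: subtract (1/9)·f_1 from x - 1/81y^4 + 8/81y^3 - 25/81y^2 + 4/9y + 1 → -1/81y^4 + 8/81y^3 - 34/81y^2 + 8/9y
  leading term y^4: subtract (-1/9y)·h_4 from -1/81y^4 + 8/81y^3 - 34/81y^2 + 8/9y → 5/81y^3 - 20/81y^2 + 8/9y
  leading term y^3: subtract (5/9)·h_4 from 5/81y^3 - 20/81y^2 + 8/9y → -5/81y^2 + 2/81y
  leading term y^2: no divisor's leading term divides it; move -5/81y^2 to the remainder.
  leading term y: no divisor's leading term divides it; move 2/81y to the remainder.
  remainder -5/81y^2 + 2/81y ≠ 0; add h_5 = -5/81y^2 + 2/81y to the basis.

S(f_2,f_3): lcm = x^2y. S = x^2 - xy + x + y.
  leading term x^2: subtract (1/9x)·f_1 from x^2 - xy + x + y → -1/9xy^2 - 5/9xy + y
  leading term xy^2: subtract (-1/81y^2)·f_1 from -1/9xy^2 - 5/9xy + y → -5/9xy + 1/81y^4 - 4/81y^3 + 1/9y^2 + y
  leading term xy: subtract (-5/81y)·f_1 from -5/9xy + 1/81y^4 - 4/81y^3 + 1/9y^2 + y → 1/81y^4 + 1/81y^3 - 11/81y^2 + 14/9y
  leading term y^4: subtract (1/9y)·h_4 from 1/81y^4 + 1/81y^3 - 11/81y^2 + 14/9y → 4/81y^3 - 25/81y^2 + 14/9y
  leading term y^3: subtract (4/9)·h_4 from 4/81y^3 - 25/81y^2 + 14/9y → -13/81y^2 + 70/81y
  leading term y^2: subtract (13/5)·h_5 from -13/81y^2 + 70/81y → 4/5y
  leading term y: no divisor's leading term divides it; move 4/5y to the remainder.
  remainder 4/5y ≠ 0; add h_6 = 4/5y to the basis.

S(f_1,h_4): leading monomials are coprime, so the S-polynomial reduces to 0 (Buchberger's first criterion).
S(f_2,h_4): lcm = xy^3. S = 4xy^2 - 14xy - y^3 + y^2.
  leading term xy^2: subtract (4/9y^2)·f_1 from 4xy^2 - 14xy - y^3 + y^2 → -14xy - 4/9y^4 + 7/9y^3 - 3y^2
  leading term xy: subtract (-14/9y)·f_1 from -14xy - 4/9y^4 + 7/9y^3 - 3y^2 → -4/9y^4 + 7/3y^3 - 83/9y^2 + 14y
  leading term y^4: subtract (-4y)·h_4 from -4/9y^4 + 7/3y^3 - 83/9y^2 + 14y → y^3 - 3y^2 + 14y
  leading term y^3: subtract (9)·h_4 from y^3 - 3y^2 + 14y → 0
  remainder 0.

S(f_3,h_4): leading monomials are coprime, so the S-polynomial reduces to 0 (Buchberger's first criterion).
S(f_1,h_5): leading monomials are coprime, so the S-polynomial reduces to 0 (Buchberger's first criterion).
S(f_2,h_5): lcm = xy^2. S = 7/5xy - y^2 + y.
  leading term xy: subtract (7/45y)·f_1 from 7/5xy - y^2 + y → -7/45y^3 - 17/45y^2 - 2/5y
  leading term y^3: subtract (-7/5)·h_4 from -7/45y^3 - 17/45y^2 - 2/5y → -38/45y^2 + 16/9y
  leading term y^2: subtract (342/25)·h_5 from -38/45y^2 + 16/9y → 36/25y
  leading term y: subtract (9/5)·h_6 from 36/25y → 0
  remainder 0.

S(f_3,h_5): leading monomials are coprime, so the S-polynomial reduces to 0 (Buchberger's first criterion).
S(h_4,h_5): lcm = y^3. S = -13/5y^2 + 14y.
  leading term y^2: subtract (1053/25)·h_5 from -13/5y^2 + 14y → 324/25y
  leading term y: subtract (81/5)·h_6 from 324/25y → 0
  remainder 0.

S(f_1,h_6): leading monomials are coprime, so the S-polynomial reduces to 0 (Buchberger's first criterion).
S(f_2,h_6): lcm = xy. S = x - y + 1.
  leading term x: subtract (1/9)·f_1 from x - y + 1 → -1/9y^2 - 5/9y
  leading term y^2: subtract (9/5)·h_5 from -1/9y^2 - 5/9y → -3/5y
  leading term y: subtract (-3/4)·h_6 from -3/5y → 0
  remainder 0.

S(f_3,h_6): leading monomials are coprime, so the S-polynomial reduces to 0 (Buchberger's first criterion).
S(h_4,h_6): lcm = y^3. S = -3y^2 + 14y.
  leading term y^2: subtract (243/5)·h_5 from -3y^2 + 14y → 64/5y
  leading term y: subtract (16)·h_6 from 64/5y → 0
  remainder 0.

S(h_5,h_6): lcm = y^2. S = -2/5y.
  leading term y: subtract (-1/2)·h_6 from -2/5y → 0
  remainder 0.

Every S-polynomial of the final basis reduces to 0, so we have a Gröbner basis.
Inter-reduce: drop elements whose leading term is divisible by another's, tail-reduce, and make monic.
Reduced Gröbner basis: {x + 1, y}.

From the last basis element, y = 0, so y takes values in {0}. Each choice, substituted upward through the basis, yields the corresponding point(s) of the solution set.
  y = 0: the earlier basis element becomes x + 1 = 0, giving x = -1 — point (-1, 0).
Zero-dimensionality of the ideal guarantees finitely many solutions over ℂ.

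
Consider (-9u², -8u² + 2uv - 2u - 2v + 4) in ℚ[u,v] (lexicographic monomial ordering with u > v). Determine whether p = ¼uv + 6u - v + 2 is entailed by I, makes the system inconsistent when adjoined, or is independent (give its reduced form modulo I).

First compute the reduced Gröbner basis of I by Buchberger's algorithm.
f_1 = -9u², LT = u².
f_2 = -8u² + 2uv - 2u - 2v + 4, LT = u².

S(f_1,f_2): lcm = u². S = ¼uv - ¼u - ¼v + ½.
  leading term uv: no divisor's leading term divides it; move ¼uv to the remainder.
  leading term u: no divisor's leading term divides it; move -¼u to the remainder.
  leading term v: no divisor's leading term divides it; move -¼v to the remainder.
  leading term 1: no divisor's leading term divides it; move ½ to the remainder.
  remainder ¼uv - ¼u - ¼v + ½ ≠ 0; add h_3 = ¼uv - ¼u - ¼v + ½ to the basis.

S(f_1,h_3): lcm = u²v. S = u² + uv - 2u.
  leading term u²: subtract (-1/9)·f_1 from u² + uv - 2u → uv - 2u
  leading term uv: subtract (4)·h_3 from uv - 2u → -u + v - 2
  leading term u: no divisor's leading term divides it; move -u to the remainder.
  leading term v: no divisor's leading term divides it; move v to the remainder.
  leading term 1: no divisor's leading term divides it; move -2 to the remainder.
  remainder -u + v - 2 ≠ 0; add h_4 = -u + v - 2 to the basis.

S(h_3,h_4): lcm = uv. S = -u + v² - 3v + 2.
  leading term u: subtract (1)·h_4 from -u + v² - 3v + 2 → v² - 4v + 4
  leading term v²: no divisor's leading term divides it; move v² to the remainder.
  leading term v: no divisor's leading term divides it; move -4v to the remainder.
  leading term 1: no divisor's leading term divides it; move 4 to the remainder.
  remainder v² - 4v + 4 ≠ 0; add h_5 = v² - 4v + 4 to the basis.

The other S-polynomials (S(f_2,h_3), S(f_1,h_4), S(f_2,h_4), S(f_1,h_5), S(f_2,h_5), S(h_3,h_5), S(h_4,h_5)) all reduce to 0 modulo the current basis, so we have a Gröbner basis.
Inter-reduce: drop elements whose leading term is divisible by another's, tail-reduce, and make monic.
Reduced Gröbner basis: {u - v + 2, v² - 4v + 4}.
Label its elements g_1 = u - v + 2, g_2 = v² - 4v + 4.

Reduce p = ¼uv + 6u - v + 2 modulo G:
  leading term uv: subtract (¼v)·g_1 from ¼uv + 6u - v + 2 → 6u + ¼v² - 3/2v + 2
  leading term u: subtract (6)·g_1 from 6u + ¼v² - 3/2v + 2 → ¼v² + 9/2v - 10
  leading term v²: subtract (¼)·g_2 from ¼v² + 9/2v - 10 → 11/2v - 11
  leading term v: no divisor's leading term divides it; move 11/2v to the remainder.
  leading term 1: no divisor's leading term divides it; move -11 to the remainder.
  normal form = 11/2v - 11.
The normal form is nonzero, so p ∉ I. Since p minus its normal form lies in I, I + (p) = I + (r) where r = 11/2v - 11; decide whether this ideal is the whole ring.
Run Buchberger on G together with r (pairs among the g_i already reduce to 0 since G is a Gröbner basis):
g_1 = u - v + 2, LT = u.
g_2 = v² - 4v + 4, LT = v².
r = 11/2v - 11, LT = v.

The S-polynomials (S(g_1,g_2), S(g_1,r), S(g_2,r)) all reduce to 0 modulo the current basis, so we have a Gröbner basis.
Inter-reduce: drop elements whose leading term is divisible by another's, tail-reduce, and make monic.
Reduced Gröbner basis: {u, v - 2}.
The reduced Gröbner basis of I + (p) is {u, v - 2} ≠ {1}, a proper ideal, so the enlarged system stays consistent: p is independent of I, with normal form 11/2v - 11.

The remainder on division by a Gröbner basis is unique — it is the normal form.

¼uv + 6u - v + 2 is independent of I; its normal form modulo I is 11/2v - 11.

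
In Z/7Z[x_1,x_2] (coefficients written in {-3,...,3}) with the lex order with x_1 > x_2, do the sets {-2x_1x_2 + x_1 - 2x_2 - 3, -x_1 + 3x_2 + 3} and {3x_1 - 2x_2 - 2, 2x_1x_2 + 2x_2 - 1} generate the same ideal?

No, the ideals differ.

For a fixed monomial order, each ideal has a unique reduced Gröbner basis; comparing bases decides equality.
Buchberger on the first generating set:
f_1 = -2x_1x_2 + x_1 - 2x_2 - 3, LT = x_1x_2.
f_2 = -x_1 + 3x_2 + 3, LT = x_1.

S(f_1,f_2): lcm = x_1x_2. S = 3x_1 + 3x_2^{2} - 3x_2 - 2.
  leading term x_1: subtract (-3)·f_2 from 3x_1 + 3x_2^{2} - 3x_2 - 2 → 3x_2^{2} - x_2
  leading term x_2^{2}: no divisor's leading term divides it; move 3x_2^{2} to the remainder.
  leading term x_2: no divisor's leading term divides it; move -x_2 to the remainder.
  remainder 3x_2^{2} - x_2 ≠ 0; add g_3 = 3x_2^{2} - x_2 to the basis.

The other S-polynomials (S(f_1,g_3), S(f_2,g_3)) all reduce to 0 modulo the current basis, so we have a Gröbner basis.
Inter-reduce: drop elements whose leading term is divisible by another's, tail-reduce, and make monic.
Reduced Gröbner basis: {x_1 - 3x_2 - 3, x_2^{2} + 2x_2}.

Buchberger on the second generating set:
h_1 = 3x_1 - 2x_2 - 2, LT = x_1.
h_2 = 2x_1x_2 + 2x_2 - 1, LT = x_1x_2.

S(h_1,h_2): lcm = x_1x_2. S = -3x_2^{2} + 3x_2 - 3.
  leading term x_2^{2}: no divisor's leading term divides it; move -3x_2^{2} to the remainder.
  leading term x_2: no divisor's leading term divides it; move 3x_2 to the remainder.
  leading term 1: no divisor's leading term divides it; move -3 to the remainder.
  remainder -3x_2^{2} + 3x_2 - 3 ≠ 0; add k_3 = -3x_2^{2} + 3x_2 - 3 to the basis.

The other S-polynomials (S(h_1,k_3), S(h_2,k_3)) all reduce to 0 modulo the current basis, so we have a Gröbner basis.
Inter-reduce: drop elements whose leading term is divisible by another's, tail-reduce, and make monic.
Reduced Gröbner basis: {x_1 - 3x_2 - 3, x_2^{2} - x_2 + 1}.

The bases are distinct; the ideals are different.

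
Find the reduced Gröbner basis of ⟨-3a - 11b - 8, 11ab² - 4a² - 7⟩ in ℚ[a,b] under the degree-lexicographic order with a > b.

Buchberger's algorithm terminates because the ascending chain of leading-term ideals stabilizes.

f_1 = -3a - 11b - 8, LT = a.
f_2 = 11ab² - 4a² - 7, LT = ab².

S(f_1,f_2): lcm = ab². S = 11/3b³ + 4/11a² + 8/3b² + 7/11.
  reduce S modulo (f_1, f_2):
  remainder 11/3b³ + 68/9b² + 64/9b + 29/9 ≠ 0; add g_3 = 11/3b³ + 68/9b² + 64/9b + 29/9 to the basis.

The other S-polynomials (S(f_1,g_3), S(f_2,g_3)) all reduce to 0 modulo the current basis, so we have a Gröbner basis.
Inter-reduce: drop elements whose leading term is divisible by another's, tail-reduce, and make monic.

G = {b³ + 68/33b² + 64/33b + 29/33, a + 11/3b + 8/3}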